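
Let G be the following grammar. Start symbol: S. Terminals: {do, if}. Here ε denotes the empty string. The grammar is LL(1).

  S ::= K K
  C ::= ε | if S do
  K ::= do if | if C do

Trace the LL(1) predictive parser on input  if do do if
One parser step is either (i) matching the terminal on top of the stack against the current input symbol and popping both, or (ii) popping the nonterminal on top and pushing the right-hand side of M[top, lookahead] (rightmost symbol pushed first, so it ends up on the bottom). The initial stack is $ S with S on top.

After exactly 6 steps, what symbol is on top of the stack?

do

step 1: stack=$ S  input=if do do if $  — expand S ::= K K
step 2: stack=$ K K  input=if do do if $  — expand K ::= if C do
step 3: stack=$ K do C if  input=if do do if $  — match if
step 4: stack=$ K do C  input=do do if $  — expand C ::= ε
step 5: stack=$ K do  input=do do if $  — match do
step 6: stack=$ K  input=do if $  — expand K ::= do if
Stack after step 6: $ if do (top = do).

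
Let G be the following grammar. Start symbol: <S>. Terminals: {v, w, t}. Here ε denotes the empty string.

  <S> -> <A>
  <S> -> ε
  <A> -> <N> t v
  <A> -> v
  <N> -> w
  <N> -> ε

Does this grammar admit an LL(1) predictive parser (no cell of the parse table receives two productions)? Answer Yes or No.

FIRST(<S>) = {ε, t, v, w}
FIRST(<A>) = {t, v, w}
FIRST(<N>) = {ε, w}
FOLLOW(<S>) = {$}
FOLLOW(<A>) = {$}
FOLLOW(<N>) = {t}
Each cell of M receives at most one production.

Yes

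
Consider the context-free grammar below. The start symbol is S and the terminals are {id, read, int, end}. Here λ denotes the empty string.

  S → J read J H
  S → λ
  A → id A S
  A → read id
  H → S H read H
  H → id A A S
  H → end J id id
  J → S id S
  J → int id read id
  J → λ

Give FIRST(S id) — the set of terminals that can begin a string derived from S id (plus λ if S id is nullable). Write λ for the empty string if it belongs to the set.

{id, int, read}

FIRST(A): from A→id A S we get {id}; from A→read id we get {read}. So FIRST(A) = {id, read}.
FIRST(S): from S→J read J H we get {id, int, read}; from S→λ we get {λ}. So FIRST(S) = {λ, id, int, read}.
FIRST(H): from H→S H read H we get {end, id, int, read}; from H→id A A S we get {id}; from H→end J id id we get {end}. So FIRST(H) = {end, id, int, read}.
FIRST(J): from J→S id S we get {id, int, read}; from J→int id read id we get {int}; from J→λ we get {λ}. So FIRST(J) = {λ, id, int, read}.
FIRST(S id): take FIRST of each symbol in turn, carrying on past any symbol whose FIRST contains λ; result {id, int, read}.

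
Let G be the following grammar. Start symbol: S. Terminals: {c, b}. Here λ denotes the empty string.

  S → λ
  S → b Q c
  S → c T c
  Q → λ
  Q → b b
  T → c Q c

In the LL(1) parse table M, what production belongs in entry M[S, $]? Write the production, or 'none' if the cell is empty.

S → λ

FIRST(S): from S→λ we get {λ}; from S→b Q c we get {b}; from S→c T c we get {c}. So FIRST(S) = {λ, b, c}.
FIRST(Q): from Q→λ we get {λ}; from Q→b b we get {b}. So FIRST(Q) = {λ, b}.
FIRST(T): from T→c Q c we get {c}. So FIRST(T) = {c}.
FOLLOW(S) includes $ since S is the start symbol.
FOLLOW(S): S appears on no right-hand side. Thus FOLLOW(S) = {$}.
For S → λ: FIRST(λ) = {λ}, so it goes in M[S, t] for t ∈ {}; since λ ∈ FIRST, also for every t ∈ FOLLOW(S) = {$}.
For S → b Q c: FIRST(b Q c) = {b}, so it goes in M[S, t] for t ∈ {b}.
For S → c T c: FIRST(c T c) = {c}, so it goes in M[S, t] for t ∈ {c}.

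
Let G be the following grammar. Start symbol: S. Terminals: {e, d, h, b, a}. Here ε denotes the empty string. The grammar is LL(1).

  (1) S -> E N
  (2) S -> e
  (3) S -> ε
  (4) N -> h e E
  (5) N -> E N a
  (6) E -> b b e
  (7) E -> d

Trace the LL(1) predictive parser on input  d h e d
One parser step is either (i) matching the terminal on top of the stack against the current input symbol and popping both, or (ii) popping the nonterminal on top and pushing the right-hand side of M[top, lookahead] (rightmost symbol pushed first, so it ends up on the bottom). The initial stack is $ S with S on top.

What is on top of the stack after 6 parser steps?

     Stack    Input      Action
  1  $ S      d h e d $  expand S -> E N
  2  $ N E    d h e d $  expand E -> d
  3  $ N d    d h e d $  match d
  4  $ N      h e d $    expand N -> h e E
  5  $ E e h  h e d $    match h
  6  $ E e    e d $      match e
Stack after step 6: $ E (top = E).

E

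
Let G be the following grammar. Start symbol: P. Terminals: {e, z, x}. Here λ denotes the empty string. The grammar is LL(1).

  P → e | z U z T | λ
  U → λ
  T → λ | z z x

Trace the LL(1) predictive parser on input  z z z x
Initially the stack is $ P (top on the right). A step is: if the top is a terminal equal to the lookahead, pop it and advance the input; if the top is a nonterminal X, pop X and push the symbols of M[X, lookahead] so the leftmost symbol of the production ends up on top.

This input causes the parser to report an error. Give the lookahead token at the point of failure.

x

     Stack      Input      Action
  1  $ P        z z z x $  expand P → z U z T
  2  $ T z U z  z z z x $  match z
  3  $ T z U    z z x $    expand U → λ
  4  $ T z      z z x $    match z
  5  $ T        z x $      expand T → z z x
  6  $ x z z    z x $      match z
  7  $ x z      x $        error: top is terminal z but lookahead is x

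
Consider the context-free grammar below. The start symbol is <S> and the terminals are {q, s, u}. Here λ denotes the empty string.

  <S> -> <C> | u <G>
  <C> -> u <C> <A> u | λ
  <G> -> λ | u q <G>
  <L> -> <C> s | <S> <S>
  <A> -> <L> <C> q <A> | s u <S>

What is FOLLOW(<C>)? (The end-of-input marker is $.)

{$, q, s, u}

FIRST(<C>) = {λ, u}
FIRST(<G>) = {λ, u}
FIRST(<S>) = {λ, u}  (via <C>)
FIRST(<L>) = {λ, s, u}  (via <C> s, <S> <S>)
FIRST(<A>) = {q, s, u}  (via <L> <C> q <A>)
FOLLOW(<S>) includes $ since <S> is the start symbol.
FOLLOW(<L>): in <A>-><L> <C> q <A>, <L> is followed by <C> q <A> with FIRST {q, u}. Thus FOLLOW(<L>) = {q, u}.
FOLLOW(<A>): in <C>->u <C> <A> u, <A> is followed by u with FIRST {u}; in <A>-><L> <C> q <A>, the suffix after <A> is empty (adds nothing new). Thus FOLLOW(<A>) = {u}.
FOLLOW(<S>): in <L>-><S> <S> (occurrence 1), <S> is followed by <S> with FIRST {λ, u}; in <L>-><S> <S> (occurrence 1), the suffix after <S> is nullable, so FOLLOW(<S>) ⊇ FOLLOW(<L>) = {q, u}; in <L>-><S> <S> (occurrence 2), the suffix after <S> is empty, so FOLLOW(<S>) ⊇ FOLLOW(<L>) = {q, u}; in <A>->s u <S>, the suffix after <S> is empty, so FOLLOW(<S>) ⊇ FOLLOW(<A>) = {u}. Thus FOLLOW(<S>) = {$, q, u}.
FOLLOW(<C>): in <S>-><C>, the suffix after <C> is empty, so FOLLOW(<C>) ⊇ FOLLOW(<S>) = {$, q, u}; in <C>->u <C> <A> u, <C> is followed by <A> u with FIRST {q, s, u}; in <L>-><C> s, <C> is followed by s with FIRST {s}; in <A>-><L> <C> q <A>, <C> is followed by q <A> with FIRST {q}. Thus FOLLOW(<C>) = {$, q, s, u}.
FOLLOW(<G>): in <S>->u <G>, the suffix after <G> is empty, so FOLLOW(<G>) ⊇ FOLLOW(<S>) = {$, q, u}; in <G>->u q <G>, the suffix after <G> is empty (adds nothing new). Thus FOLLOW(<G>) = {$, q, u}.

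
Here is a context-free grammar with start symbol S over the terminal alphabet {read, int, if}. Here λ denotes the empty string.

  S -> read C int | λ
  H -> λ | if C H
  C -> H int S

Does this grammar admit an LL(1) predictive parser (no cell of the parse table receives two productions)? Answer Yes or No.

Yes

FIRST(S) = {λ, read}
FIRST(H) = {λ, if}
FIRST(C) = {if, int}
FOLLOW(S) = {$, if, int}
FOLLOW(H) = {int}
FOLLOW(C) = {if, int}
Each cell of M receives at most one production.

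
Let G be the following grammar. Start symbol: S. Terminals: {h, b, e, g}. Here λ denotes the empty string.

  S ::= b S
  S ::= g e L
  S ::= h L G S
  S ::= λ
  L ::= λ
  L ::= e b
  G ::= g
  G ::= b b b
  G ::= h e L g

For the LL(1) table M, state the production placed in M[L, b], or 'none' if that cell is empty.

L ::= λ

FIRST(S) = {λ, b, g, h}
FIRST(L) = {λ, e}
FIRST(G) = {b, g, h}
FOLLOW(S) includes $ since S is the start symbol.
FOLLOW(S): in S::=b S, the suffix after S is empty (adds nothing new); in S::=h L G S, the suffix after S is empty (adds nothing new). Thus FOLLOW(S) = {$}.
FOLLOW(L): in S::=g e L, the suffix after L is empty, so FOLLOW(L) ⊇ FOLLOW(S) = {$}; in S::=h L G S, L is followed by G S with FIRST {b, g, h}; in G::=h e L g, L is followed by g with FIRST {g}. Thus FOLLOW(L) = {$, b, g, h}.
For L ::= λ: FIRST(λ) = {λ}, so it goes in M[L, t] for t ∈ {}; since λ ∈ FIRST, also for every t ∈ FOLLOW(L) = {$, b, g, h}.
For L ::= e b: FIRST(e b) = {e}, so it goes in M[L, t] for t ∈ {e}.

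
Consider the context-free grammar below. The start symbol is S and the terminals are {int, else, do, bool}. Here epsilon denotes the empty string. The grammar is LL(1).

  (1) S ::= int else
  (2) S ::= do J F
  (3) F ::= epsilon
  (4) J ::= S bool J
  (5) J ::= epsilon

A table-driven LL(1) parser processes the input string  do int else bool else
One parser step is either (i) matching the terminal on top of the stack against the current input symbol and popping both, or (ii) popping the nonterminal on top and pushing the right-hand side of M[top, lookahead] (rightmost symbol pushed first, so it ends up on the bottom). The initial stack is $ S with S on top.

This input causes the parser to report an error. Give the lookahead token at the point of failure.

else

step 1: stack=$ S  input=do int else bool else $  — expand S ::= do J F
step 2: stack=$ F J do  input=do int else bool else $  — match do
step 3: stack=$ F J  input=int else bool else $  — expand J ::= S bool J
step 4: stack=$ F J bool S  input=int else bool else $  — expand S ::= int else
step 5: stack=$ F J bool else int  input=int else bool else $  — match int
step 6: stack=$ F J bool else  input=else bool else $  — match else
step 7: stack=$ F J bool  input=bool else $  — match bool
step 8: stack=$ F J  input=else $  — error: M[J, else] is empty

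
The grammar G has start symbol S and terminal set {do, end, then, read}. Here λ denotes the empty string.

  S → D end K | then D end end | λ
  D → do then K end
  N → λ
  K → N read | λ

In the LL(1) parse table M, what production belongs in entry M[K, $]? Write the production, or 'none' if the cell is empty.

K → λ

FIRST(D): from D→do then K end we get {do}. So FIRST(D) = {do}.
FIRST(N): from N→λ we get {λ}. So FIRST(N) = {λ}.
FIRST(S): from S→D end K we get {do}; from S→then D end end we get {then}; from S→λ we get {λ}. So FIRST(S) = {λ, do, then}.
FIRST(K): from K→N read we get {read}; from K→λ we get {λ}. So FIRST(K) = {λ, read}.
FOLLOW(S) includes $ since S is the start symbol.
FOLLOW(S): S appears on no right-hand side. Thus FOLLOW(S) = {$}.
FOLLOW(K): in S→D end K, the suffix after K is empty, so FOLLOW(K) ⊇ FOLLOW(S) = {$}; in D→do then K end, K is followed by end with FIRST {end}. Thus FOLLOW(K) = {$, end}.
For K → N read: FIRST(N read) = {read}, so it goes in M[K, t] for t ∈ {read}.
For K → λ: FIRST(λ) = {λ}, so it goes in M[K, t] for t ∈ {}; since λ ∈ FIRST, also for every t ∈ FOLLOW(K) = {$, end}.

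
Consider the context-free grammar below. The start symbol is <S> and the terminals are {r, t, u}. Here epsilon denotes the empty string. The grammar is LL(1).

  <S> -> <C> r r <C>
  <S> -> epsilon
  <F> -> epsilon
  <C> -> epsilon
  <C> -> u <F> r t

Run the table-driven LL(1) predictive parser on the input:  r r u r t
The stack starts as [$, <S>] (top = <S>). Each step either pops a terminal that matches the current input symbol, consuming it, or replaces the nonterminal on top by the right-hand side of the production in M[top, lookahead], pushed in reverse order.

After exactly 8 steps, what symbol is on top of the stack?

     Stack          Input        Action
  1  $ <S>          r r u r t $  expand <S> -> <C> r r <C>
  2  $ <C> r r <C>  r r u r t $  expand <C> -> epsilon
  3  $ <C> r r      r r u r t $  match r
  4  $ <C> r        r u r t $    match r
  5  $ <C>          u r t $      expand <C> -> u <F> r t
  6  $ t r <F> u    u r t $      match u
  7  $ t r <F>      r t $        expand <F> -> epsilon
  8  $ t r          r t $        match r
Stack after step 8: $ t (top = t).

t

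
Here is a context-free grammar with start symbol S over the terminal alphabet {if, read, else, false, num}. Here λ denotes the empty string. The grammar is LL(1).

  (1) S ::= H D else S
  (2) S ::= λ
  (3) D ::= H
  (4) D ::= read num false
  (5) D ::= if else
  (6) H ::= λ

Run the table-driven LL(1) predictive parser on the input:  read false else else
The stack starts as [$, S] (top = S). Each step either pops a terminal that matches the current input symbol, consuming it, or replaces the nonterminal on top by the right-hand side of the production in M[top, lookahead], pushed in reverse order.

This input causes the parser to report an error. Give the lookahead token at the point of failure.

     Stack                    Input                   Action
  1  $ S                      read false else else $  expand S ::= H D else S
  2  $ S else D H             read false else else $  expand H ::= λ
  3  $ S else D               read false else else $  expand D ::= read num false
  4  $ S else false num read  read false else else $  match read
  5  $ S else false num       false else else $       error: top is terminal num but lookahead is false

false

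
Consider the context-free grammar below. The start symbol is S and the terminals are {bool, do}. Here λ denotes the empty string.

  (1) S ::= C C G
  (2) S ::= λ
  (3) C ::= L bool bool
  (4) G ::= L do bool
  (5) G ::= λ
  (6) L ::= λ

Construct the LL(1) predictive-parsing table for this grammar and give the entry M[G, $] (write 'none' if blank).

FIRST(L) = {λ}
FIRST(C) = {bool}  (via L bool bool)
FIRST(G) = {λ, do}  (via L do bool)
FIRST(S) = {λ, bool}  (via C C G)
FOLLOW(S) includes $ since S is the start symbol.
FOLLOW(S): S appears on no right-hand side. Thus FOLLOW(S) = {$}.
FOLLOW(G): in S::=C C G, the suffix after G is empty, so FOLLOW(G) ⊇ FOLLOW(S) = {$}. Thus FOLLOW(G) = {$}.
For G ::= L do bool: FIRST(L do bool) = {do}, so it goes in M[G, t] for t ∈ {do}.
For G ::= λ: FIRST(λ) = {λ}, so it goes in M[G, t] for t ∈ {}; since λ ∈ FIRST, also for every t ∈ FOLLOW(G) = {$}.

G ::= λ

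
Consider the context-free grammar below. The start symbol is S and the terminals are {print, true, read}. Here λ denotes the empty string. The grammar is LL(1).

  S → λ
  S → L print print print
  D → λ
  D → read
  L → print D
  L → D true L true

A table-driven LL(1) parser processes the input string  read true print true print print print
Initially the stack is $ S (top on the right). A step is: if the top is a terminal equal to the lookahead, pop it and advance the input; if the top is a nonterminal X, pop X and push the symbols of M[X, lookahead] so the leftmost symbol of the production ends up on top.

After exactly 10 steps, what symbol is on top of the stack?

print

step 1: stack=$ S  input=read true print true print print print $  — expand S → L print print print
step 2: stack=$ print print print L  input=read true print true print print print $  — expand L → D true L true
step 3: stack=$ print print print true L true D  input=read true print true print print print $  — expand D → read
step 4: stack=$ print print print true L true read  input=read true print true print print print $  — match read
step 5: stack=$ print print print true L true  input=true print true print print print $  — match true
step 6: stack=$ print print print true L  input=print true print print print $  — expand L → print D
step 7: stack=$ print print print true D print  input=print true print print print $  — match print
step 8: stack=$ print print print true D  input=true print print print $  — expand D → λ
step 9: stack=$ print print print true  input=true print print print $  — match true
step 10: stack=$ print print print  input=print print print $  — match print
Stack after step 10: $ print print (top = print).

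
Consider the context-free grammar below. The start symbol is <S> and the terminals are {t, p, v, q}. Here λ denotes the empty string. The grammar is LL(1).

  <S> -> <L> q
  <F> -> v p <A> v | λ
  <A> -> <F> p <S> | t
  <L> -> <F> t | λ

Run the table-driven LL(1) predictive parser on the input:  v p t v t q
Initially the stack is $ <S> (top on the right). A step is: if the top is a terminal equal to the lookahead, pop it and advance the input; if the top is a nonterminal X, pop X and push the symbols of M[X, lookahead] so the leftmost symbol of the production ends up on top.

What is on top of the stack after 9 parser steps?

step 1: stack=$ <S>  input=v p t v t q $  — expand <S> -> <L> q
step 2: stack=$ q <L>  input=v p t v t q $  — expand <L> -> <F> t
step 3: stack=$ q t <F>  input=v p t v t q $  — expand <F> -> v p <A> v
step 4: stack=$ q t v <A> p v  input=v p t v t q $  — match v
step 5: stack=$ q t v <A> p  input=p t v t q $  — match p
step 6: stack=$ q t v <A>  input=t v t q $  — expand <A> -> t
step 7: stack=$ q t v t  input=t v t q $  — match t
step 8: stack=$ q t v  input=v t q $  — match v
step 9: stack=$ q t  input=t q $  — match t
Stack after step 9: $ q (top = q).

q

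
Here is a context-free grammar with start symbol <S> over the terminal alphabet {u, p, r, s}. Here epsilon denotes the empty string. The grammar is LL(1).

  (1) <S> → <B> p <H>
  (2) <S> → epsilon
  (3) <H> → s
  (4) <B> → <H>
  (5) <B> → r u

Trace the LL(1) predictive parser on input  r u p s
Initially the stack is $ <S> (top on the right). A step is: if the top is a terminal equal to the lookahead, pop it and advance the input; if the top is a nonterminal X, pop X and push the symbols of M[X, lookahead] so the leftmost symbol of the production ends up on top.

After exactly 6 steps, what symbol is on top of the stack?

     Stack        Input      Action
  1  $ <S>        r u p s $  expand <S> → <B> p <H>
  2  $ <H> p <B>  r u p s $  expand <B> → r u
  3  $ <H> p u r  r u p s $  match r
  4  $ <H> p u    u p s $    match u
  5  $ <H> p      p s $      match p
  6  $ <H>        s $        expand <H> → s
Stack after step 6: $ s (top = s).

s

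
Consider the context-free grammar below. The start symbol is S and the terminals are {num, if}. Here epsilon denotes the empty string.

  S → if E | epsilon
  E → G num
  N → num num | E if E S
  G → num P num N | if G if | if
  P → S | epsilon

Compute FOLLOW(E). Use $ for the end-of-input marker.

{$, if, num}

FIRST(S) = {epsilon, if}
FIRST(G) = {if, num}
FIRST(E) = {if, num}  (via G num)
FIRST(P) = {epsilon, if}  (via S)
FIRST(N) = {if, num}  (via E if E S)
FOLLOW(S) includes $ since S is the start symbol.
FOLLOW(G): in E→G num, G is followed by num with FIRST {num}; in G→if G if, G is followed by if with FIRST {if}. Thus FOLLOW(G) = {if, num}.
FOLLOW(N): in G→num P num N, the suffix after N is empty, so FOLLOW(N) ⊇ FOLLOW(G) = {if, num}. Thus FOLLOW(N) = {if, num}.
FOLLOW(P): in G→num P num N, P is followed by num N with FIRST {num}. Thus FOLLOW(P) = {num}.
FOLLOW(S): in N→E if E S, the suffix after S is empty, so FOLLOW(S) ⊇ FOLLOW(N) = {if, num}; in P→S, the suffix after S is empty, so FOLLOW(S) ⊇ FOLLOW(P) = {num}. Thus FOLLOW(S) = {$, if, num}.
FOLLOW(E): in S→if E, the suffix after E is empty, so FOLLOW(E) ⊇ FOLLOW(S) = {$, if, num}; in N→E if E S (occurrence 1), E is followed by if E S with FIRST {if}; in N→E if E S (occurrence 2), E is followed by S with FIRST {epsilon, if}; in N→E if E S (occurrence 2), the suffix after E is nullable, so FOLLOW(E) ⊇ FOLLOW(N) = {if, num}. Thus FOLLOW(E) = {$, if, num}.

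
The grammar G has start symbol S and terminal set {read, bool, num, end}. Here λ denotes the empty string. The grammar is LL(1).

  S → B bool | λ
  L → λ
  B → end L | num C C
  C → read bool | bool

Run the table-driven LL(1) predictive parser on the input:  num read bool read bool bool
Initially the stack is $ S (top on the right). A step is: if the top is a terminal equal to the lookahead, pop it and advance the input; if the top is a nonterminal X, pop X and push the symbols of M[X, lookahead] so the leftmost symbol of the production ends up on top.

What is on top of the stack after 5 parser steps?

bool

step 1: stack=$ S  input=num read bool read bool bool $  — expand S → B bool
step 2: stack=$ bool B  input=num read bool read bool bool $  — expand B → num C C
step 3: stack=$ bool C C num  input=num read bool read bool bool $  — match num
step 4: stack=$ bool C C  input=read bool read bool bool $  — expand C → read bool
step 5: stack=$ bool C bool read  input=read bool read bool bool $  — match read
Stack after step 5: $ bool C bool (top = bool).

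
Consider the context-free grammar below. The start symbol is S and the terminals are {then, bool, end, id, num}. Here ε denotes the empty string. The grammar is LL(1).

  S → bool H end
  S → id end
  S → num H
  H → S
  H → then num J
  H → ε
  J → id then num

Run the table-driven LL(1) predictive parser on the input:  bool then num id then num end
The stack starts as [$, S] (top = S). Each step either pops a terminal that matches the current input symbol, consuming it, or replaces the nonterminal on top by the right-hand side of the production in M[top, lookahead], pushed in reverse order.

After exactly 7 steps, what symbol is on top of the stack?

then

     Stack              Input                            Action
  1  $ S                bool then num id then num end $  expand S → bool H end
  2  $ end H bool       bool then num id then num end $  match bool
  3  $ end H            then num id then num end $       expand H → then num J
  4  $ end J num then   then num id then num end $       match then
  5  $ end J num        num id then num end $            match num
  6  $ end J            id then num end $                expand J → id then num
  7  $ end num then id  id then num end $                match id
Stack after step 7: $ end num then (top = then).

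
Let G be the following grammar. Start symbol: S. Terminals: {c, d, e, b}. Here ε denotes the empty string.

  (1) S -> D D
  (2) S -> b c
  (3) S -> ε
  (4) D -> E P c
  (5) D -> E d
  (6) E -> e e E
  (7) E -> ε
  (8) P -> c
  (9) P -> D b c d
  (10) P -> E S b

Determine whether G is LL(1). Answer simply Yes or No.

FIRST(S) = {ε, b, c, d, e}
FIRST(D) = {b, c, d, e}
FIRST(E) = {ε, e}
FIRST(P) = {b, c, d, e}
FOLLOW(S) = {$, b}
FOLLOW(D) = {$, b, c, d, e}
FOLLOW(E) = {b, c, d, e}
FOLLOW(P) = {c}
Cell M[D, d] receives both D -> E P c and D -> E d — the grammar is not LL(1).

No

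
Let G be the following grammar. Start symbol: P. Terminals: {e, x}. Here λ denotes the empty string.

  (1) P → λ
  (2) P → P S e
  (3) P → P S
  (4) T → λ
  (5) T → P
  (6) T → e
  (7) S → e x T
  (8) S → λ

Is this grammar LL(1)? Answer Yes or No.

FIRST(P) = {λ, e}
FIRST(T) = {λ, e}
FIRST(S) = {λ, e}
FOLLOW(P) = {$, e}
FOLLOW(T) = {$, e}
FOLLOW(S) = {$, e}
Cell M[P, $] receives both P → λ and P → P S — the grammar is not LL(1).

No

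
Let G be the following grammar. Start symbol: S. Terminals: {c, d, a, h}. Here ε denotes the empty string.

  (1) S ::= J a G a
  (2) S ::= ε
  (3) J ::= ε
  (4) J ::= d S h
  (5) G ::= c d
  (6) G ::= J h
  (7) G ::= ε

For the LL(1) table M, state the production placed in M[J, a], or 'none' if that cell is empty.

FIRST(J): from J::=ε we get {ε}; from J::=d S h we get {d}. So FIRST(J) = {ε, d}.
FIRST(S): from S::=J a G a we get {a, d}; from S::=ε we get {ε}. So FIRST(S) = {ε, a, d}.
FIRST(G): from G::=c d we get {c}; from G::=J h we get {d, h}; from G::=ε we get {ε}. So FIRST(G) = {ε, c, d, h}.
FOLLOW(S) includes $ since S is the start symbol.
FOLLOW(J): in S::=J a G a, J is followed by a G a with FIRST {a}; in G::=J h, J is followed by h with FIRST {h}. Thus FOLLOW(J) = {a, h}.
For J ::= ε: FIRST(ε) = {ε}, so it goes in M[J, t] for t ∈ {}; since ε ∈ FIRST, also for every t ∈ FOLLOW(J) = {a, h}.
For J ::= d S h: FIRST(d S h) = {d}, so it goes in M[J, t] for t ∈ {d}.

J ::= ε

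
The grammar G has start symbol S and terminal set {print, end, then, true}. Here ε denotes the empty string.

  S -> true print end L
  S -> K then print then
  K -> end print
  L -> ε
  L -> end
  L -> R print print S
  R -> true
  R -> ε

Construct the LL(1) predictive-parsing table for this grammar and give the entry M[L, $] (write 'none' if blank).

L -> ε

FIRST(K): from K->end print we get {end}. So FIRST(K) = {end}.
FIRST(R): from R->true we get {true}; from R->ε we get {ε}. So FIRST(R) = {ε, true}.
FIRST(S): from S->true print end L we get {true}; from S->K then print then we get {end}. So FIRST(S) = {end, true}.
FIRST(L): from L->ε we get {ε}; from L->end we get {end}; from L->R print print S we get {print, true}. So FIRST(L) = {ε, end, print, true}.
FOLLOW(S) includes $ since S is the start symbol.
FOLLOW(S): in L->R print print S, the suffix after S is empty, so FOLLOW(S) ⊇ FOLLOW(L) = {$}. Thus FOLLOW(S) = {$}.
FOLLOW(L): in S->true print end L, the suffix after L is empty, so FOLLOW(L) ⊇ FOLLOW(S) = {$}. Thus FOLLOW(L) = {$}.
For L -> ε: FIRST(ε) = {ε}, so it goes in M[L, t] for t ∈ {}; since ε ∈ FIRST, also for every t ∈ FOLLOW(L) = {$}.
For L -> end: FIRST(end) = {end}, so it goes in M[L, t] for t ∈ {end}.
For L -> R print print S: FIRST(R print print S) = {print, true}, so it goes in M[L, t] for t ∈ {print, true}.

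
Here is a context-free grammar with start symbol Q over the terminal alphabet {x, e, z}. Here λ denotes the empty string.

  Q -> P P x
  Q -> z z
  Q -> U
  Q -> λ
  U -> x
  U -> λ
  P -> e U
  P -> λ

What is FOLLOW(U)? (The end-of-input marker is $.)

FIRST(U) = {λ, x}
FIRST(P) = {λ, e}
FIRST(Q) = {λ, e, x, z}  (via P P x, U)
FOLLOW(Q) includes $ since Q is the start symbol.
FOLLOW(Q): Q appears on no right-hand side. Thus FOLLOW(Q) = {$}.
FOLLOW(P): in Q->P P x (occurrence 1), P is followed by P x with FIRST {e, x}; in Q->P P x (occurrence 2), P is followed by x with FIRST {x}. Thus FOLLOW(P) = {e, x}.
FOLLOW(U): in Q->U, the suffix after U is empty, so FOLLOW(U) ⊇ FOLLOW(Q) = {$}; in P->e U, the suffix after U is empty, so FOLLOW(U) ⊇ FOLLOW(P) = {e, x}. Thus FOLLOW(U) = {$, e, x}.

{$, e, x}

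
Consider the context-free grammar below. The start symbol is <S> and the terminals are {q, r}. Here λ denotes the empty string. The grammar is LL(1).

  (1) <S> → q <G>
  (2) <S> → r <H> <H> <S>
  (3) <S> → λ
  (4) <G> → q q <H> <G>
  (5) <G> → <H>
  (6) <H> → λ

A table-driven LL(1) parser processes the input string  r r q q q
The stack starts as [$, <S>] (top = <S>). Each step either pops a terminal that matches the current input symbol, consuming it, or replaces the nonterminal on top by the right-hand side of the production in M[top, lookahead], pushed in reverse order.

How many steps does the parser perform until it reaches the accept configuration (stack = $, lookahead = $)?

16

      Stack            Input        Action
   1  $ <S>            r r q q q $  expand <S> → r <H> <H> <S>
   2  $ <S> <H> <H> r  r r q q q $  match r
   3  $ <S> <H> <H>    r q q q $    expand <H> → λ
   4  $ <S> <H>        r q q q $    expand <H> → λ
   5  $ <S>            r q q q $    expand <S> → r <H> <H> <S>
   6  $ <S> <H> <H> r  r q q q $    match r
   7  $ <S> <H> <H>    q q q $      expand <H> → λ
   8  $ <S> <H>        q q q $      expand <H> → λ
   9  $ <S>            q q q $      expand <S> → q <G>
  10  $ <G> q          q q q $      match q
  11  $ <G>            q q $        expand <G> → q q <H> <G>
  12  $ <G> <H> q q    q q $        match q
  13  $ <G> <H> q      q $          match q
  14  $ <G> <H>        $            expand <H> → λ
  15  $ <G>            $            expand <G> → <H>
  16  $ <H>            $            expand <H> → λ
Accept reached after 16 steps.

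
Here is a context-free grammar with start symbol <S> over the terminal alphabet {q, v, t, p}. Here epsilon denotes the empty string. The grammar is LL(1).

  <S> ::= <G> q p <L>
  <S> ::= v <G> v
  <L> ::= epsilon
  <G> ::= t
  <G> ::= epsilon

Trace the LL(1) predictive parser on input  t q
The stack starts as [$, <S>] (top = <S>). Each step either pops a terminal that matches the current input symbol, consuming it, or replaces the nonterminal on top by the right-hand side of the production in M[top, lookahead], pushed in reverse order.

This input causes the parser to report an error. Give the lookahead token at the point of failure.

     Stack          Input  Action
  1  $ <S>          t q $  expand <S> ::= <G> q p <L>
  2  $ <L> p q <G>  t q $  expand <G> ::= t
  3  $ <L> p q t    t q $  match t
  4  $ <L> p q      q $    match q
  5  $ <L> p        $      error: top is terminal p but lookahead is $

$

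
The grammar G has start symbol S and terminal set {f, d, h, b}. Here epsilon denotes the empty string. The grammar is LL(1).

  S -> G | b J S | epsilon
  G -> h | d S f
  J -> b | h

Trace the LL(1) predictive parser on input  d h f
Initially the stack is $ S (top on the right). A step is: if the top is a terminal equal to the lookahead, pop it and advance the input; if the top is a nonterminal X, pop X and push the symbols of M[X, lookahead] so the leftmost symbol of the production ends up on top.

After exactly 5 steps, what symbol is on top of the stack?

step 1: stack=$ S  input=d h f $  — expand S -> G
step 2: stack=$ G  input=d h f $  — expand G -> d S f
step 3: stack=$ f S d  input=d h f $  — match d
step 4: stack=$ f S  input=h f $  — expand S -> G
step 5: stack=$ f G  input=h f $  — expand G -> h
Stack after step 5: $ f h (top = h).

h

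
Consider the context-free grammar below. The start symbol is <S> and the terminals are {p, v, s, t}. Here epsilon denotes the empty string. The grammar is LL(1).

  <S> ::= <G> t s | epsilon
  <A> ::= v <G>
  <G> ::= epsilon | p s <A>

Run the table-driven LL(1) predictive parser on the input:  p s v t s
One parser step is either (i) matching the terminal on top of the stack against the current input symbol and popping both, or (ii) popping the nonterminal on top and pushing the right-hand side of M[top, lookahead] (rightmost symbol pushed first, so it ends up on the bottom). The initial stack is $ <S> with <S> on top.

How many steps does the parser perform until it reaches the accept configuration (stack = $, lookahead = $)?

     Stack          Input        Action
  1  $ <S>          p s v t s $  expand <S> ::= <G> t s
  2  $ s t <G>      p s v t s $  expand <G> ::= p s <A>
  3  $ s t <A> s p  p s v t s $  match p
  4  $ s t <A> s    s v t s $    match s
  5  $ s t <A>      v t s $      expand <A> ::= v <G>
  6  $ s t <G> v    v t s $      match v
  7  $ s t <G>      t s $        expand <G> ::= epsilon
  8  $ s t          t s $        match t
  9  $ s            s $          match s
Accept reached after 9 steps.

9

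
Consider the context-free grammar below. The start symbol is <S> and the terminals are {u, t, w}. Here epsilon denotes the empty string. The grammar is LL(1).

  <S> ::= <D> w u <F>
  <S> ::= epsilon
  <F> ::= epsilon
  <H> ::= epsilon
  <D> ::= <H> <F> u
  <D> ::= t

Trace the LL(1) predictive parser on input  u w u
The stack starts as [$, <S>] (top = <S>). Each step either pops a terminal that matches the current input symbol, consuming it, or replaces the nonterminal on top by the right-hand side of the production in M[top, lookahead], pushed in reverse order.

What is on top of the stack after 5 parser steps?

     Stack                Input    Action
  1  $ <S>                u w u $  expand <S> ::= <D> w u <F>
  2  $ <F> u w <D>        u w u $  expand <D> ::= <H> <F> u
  3  $ <F> u w u <F> <H>  u w u $  expand <H> ::= epsilon
  4  $ <F> u w u <F>      u w u $  expand <F> ::= epsilon
  5  $ <F> u w u          u w u $  match u
Stack after step 5: $ <F> u w (top = w).

w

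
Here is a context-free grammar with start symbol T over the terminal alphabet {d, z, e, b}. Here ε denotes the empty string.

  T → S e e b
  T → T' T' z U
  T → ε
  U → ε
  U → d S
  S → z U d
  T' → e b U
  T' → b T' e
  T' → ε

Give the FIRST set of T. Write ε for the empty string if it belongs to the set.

FIRST(U): from U→ε we get {ε}; from U→d S we get {d}. So FIRST(U) = {ε, d}.
FIRST(S): from S→z U d we get {z}. So FIRST(S) = {z}.
FIRST(T'): from T'→e b U we get {e}; from T'→b T' e we get {b}; from T'→ε we get {ε}. So FIRST(T') = {ε, b, e}.
FIRST(T): from T→S e e b we get {z}; from T→T' T' z U we get {b, e, z}; from T→ε we get {ε}. So FIRST(T) = {ε, b, e, z}.

{ε, b, e, z}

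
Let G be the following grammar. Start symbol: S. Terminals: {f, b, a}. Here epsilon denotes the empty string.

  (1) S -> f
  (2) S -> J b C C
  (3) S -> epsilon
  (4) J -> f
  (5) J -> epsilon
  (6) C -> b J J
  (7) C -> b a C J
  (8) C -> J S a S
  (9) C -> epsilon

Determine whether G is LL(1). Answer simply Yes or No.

FIRST(S) = {epsilon, b, f}
FIRST(J) = {epsilon, f}
FIRST(C) = {epsilon, a, b, f}
FOLLOW(S) = {$, a, b, f}
FOLLOW(J) = {$, a, b, f}
FOLLOW(C) = {$, a, b, f}
Cell M[C, a] receives both C -> J S a S and C -> epsilon — the grammar is not LL(1).

No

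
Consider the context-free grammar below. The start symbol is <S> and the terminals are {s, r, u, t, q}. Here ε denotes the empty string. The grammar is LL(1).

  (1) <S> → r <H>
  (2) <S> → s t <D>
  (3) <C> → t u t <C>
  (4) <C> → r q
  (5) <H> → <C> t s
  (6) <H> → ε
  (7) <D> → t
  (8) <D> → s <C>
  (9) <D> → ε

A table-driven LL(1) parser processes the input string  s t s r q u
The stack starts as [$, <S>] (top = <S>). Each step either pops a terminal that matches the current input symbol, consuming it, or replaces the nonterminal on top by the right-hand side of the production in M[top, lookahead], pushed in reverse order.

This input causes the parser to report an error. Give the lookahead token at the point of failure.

u

step 1: stack=$ <S>  input=s t s r q u $  — expand <S> → s t <D>
step 2: stack=$ <D> t s  input=s t s r q u $  — match s
step 3: stack=$ <D> t  input=t s r q u $  — match t
step 4: stack=$ <D>  input=s r q u $  — expand <D> → s <C>
step 5: stack=$ <C> s  input=s r q u $  — match s
step 6: stack=$ <C>  input=r q u $  — expand <C> → r q
step 7: stack=$ q r  input=r q u $  — match r
step 8: stack=$ q  input=q u $  — match q
step 9: stack=$  input=u $  — error: stack empty but input remains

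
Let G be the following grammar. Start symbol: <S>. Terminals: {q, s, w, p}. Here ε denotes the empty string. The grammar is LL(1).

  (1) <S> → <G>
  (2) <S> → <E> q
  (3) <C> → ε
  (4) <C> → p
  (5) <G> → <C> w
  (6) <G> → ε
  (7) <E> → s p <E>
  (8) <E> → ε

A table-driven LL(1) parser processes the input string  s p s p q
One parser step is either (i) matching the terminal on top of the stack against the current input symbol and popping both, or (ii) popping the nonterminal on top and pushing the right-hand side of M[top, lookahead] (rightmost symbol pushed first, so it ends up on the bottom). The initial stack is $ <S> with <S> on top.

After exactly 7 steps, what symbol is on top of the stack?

     Stack        Input        Action
  1  $ <S>        s p s p q $  expand <S> → <E> q
  2  $ q <E>      s p s p q $  expand <E> → s p <E>
  3  $ q <E> p s  s p s p q $  match s
  4  $ q <E> p    p s p q $    match p
  5  $ q <E>      s p q $      expand <E> → s p <E>
  6  $ q <E> p s  s p q $      match s
  7  $ q <E> p    p q $        match p
Stack after step 7: $ q <E> (top = <E>).

<E>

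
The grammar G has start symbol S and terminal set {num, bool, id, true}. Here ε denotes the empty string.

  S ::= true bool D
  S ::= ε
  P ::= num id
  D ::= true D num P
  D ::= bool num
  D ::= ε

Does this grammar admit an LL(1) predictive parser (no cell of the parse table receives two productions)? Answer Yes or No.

FIRST(S) = {ε, true}
FIRST(P) = {num}
FIRST(D) = {ε, bool, true}
FOLLOW(S) = {$}
FOLLOW(P) = {$, num}
FOLLOW(D) = {$, num}
Each cell of M receives at most one production.

Yes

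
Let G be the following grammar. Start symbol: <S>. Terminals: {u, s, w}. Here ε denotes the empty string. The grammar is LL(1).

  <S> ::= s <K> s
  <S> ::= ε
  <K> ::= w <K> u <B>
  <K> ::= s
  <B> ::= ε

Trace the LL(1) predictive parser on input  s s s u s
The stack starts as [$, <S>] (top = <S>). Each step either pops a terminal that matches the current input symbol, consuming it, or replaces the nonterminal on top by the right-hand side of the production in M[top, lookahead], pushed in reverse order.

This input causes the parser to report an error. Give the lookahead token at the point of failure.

step 1: stack=$ <S>  input=s s s u s $  — expand <S> ::= s <K> s
step 2: stack=$ s <K> s  input=s s s u s $  — match s
step 3: stack=$ s <K>  input=s s u s $  — expand <K> ::= s
step 4: stack=$ s s  input=s s u s $  — match s
step 5: stack=$ s  input=s u s $  — match s
step 6: stack=$  input=u s $  — error: stack empty but input remains

u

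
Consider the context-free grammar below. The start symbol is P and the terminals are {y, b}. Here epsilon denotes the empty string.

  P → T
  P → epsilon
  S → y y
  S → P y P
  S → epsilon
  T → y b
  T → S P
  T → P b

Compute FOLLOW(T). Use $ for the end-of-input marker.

{$, b, y}

FIRST(P): from P→T we get {epsilon, b, y}; from P→epsilon we get {epsilon}. So FIRST(P) = {epsilon, b, y}.
FIRST(S): from S→y y we get {y}; from S→P y P we get {b, y}; from S→epsilon we get {epsilon}. So FIRST(S) = {epsilon, b, y}.
FIRST(T): from T→y b we get {y}; from T→S P we get {epsilon, b, y}; from T→P b we get {b, y}. So FIRST(T) = {epsilon, b, y}.
FOLLOW(P) includes $ since P is the start symbol.
FOLLOW(P): in S→P y P (occurrence 1), P is followed by y P with FIRST {y}; in S→P y P (occurrence 2), the suffix after P is empty, so FOLLOW(P) ⊇ FOLLOW(S) = {$, b, y}; in T→S P, the suffix after P is empty, so FOLLOW(P) ⊇ FOLLOW(T) = {$, b, y}; in T→P b, P is followed by b with FIRST {b}. Thus FOLLOW(P) = {$, b, y}.
FOLLOW(T): in P→T, the suffix after T is empty, so FOLLOW(T) ⊇ FOLLOW(P) = {$, b, y}. Thus FOLLOW(T) = {$, b, y}.
FOLLOW(S): in T→S P, S is followed by P with FIRST {epsilon, b, y}; in T→S P, the suffix after S is nullable, so FOLLOW(S) ⊇ FOLLOW(T) = {$, b, y}. Thus FOLLOW(S) = {$, b, y}.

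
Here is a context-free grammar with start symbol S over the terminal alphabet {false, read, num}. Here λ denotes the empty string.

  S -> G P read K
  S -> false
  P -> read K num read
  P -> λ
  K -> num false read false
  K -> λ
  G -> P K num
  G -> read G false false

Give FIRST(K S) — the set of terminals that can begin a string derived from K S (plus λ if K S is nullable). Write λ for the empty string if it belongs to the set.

FIRST(P): from P->read K num read we get {read}; from P->λ we get {λ}. So FIRST(P) = {λ, read}.
FIRST(K): from K->num false read false we get {num}; from K->λ we get {λ}. So FIRST(K) = {λ, num}.
FIRST(G): from G->P K num we get {num, read}; from G->read G false false we get {read}. So FIRST(G) = {num, read}.
FIRST(S): from S->G P read K we get {num, read}; from S->false we get {false}. So FIRST(S) = {false, num, read}.
FIRST(K S): take FIRST of each symbol in turn, carrying on past any symbol whose FIRST contains λ; result {false, num, read}.

{false, num, read}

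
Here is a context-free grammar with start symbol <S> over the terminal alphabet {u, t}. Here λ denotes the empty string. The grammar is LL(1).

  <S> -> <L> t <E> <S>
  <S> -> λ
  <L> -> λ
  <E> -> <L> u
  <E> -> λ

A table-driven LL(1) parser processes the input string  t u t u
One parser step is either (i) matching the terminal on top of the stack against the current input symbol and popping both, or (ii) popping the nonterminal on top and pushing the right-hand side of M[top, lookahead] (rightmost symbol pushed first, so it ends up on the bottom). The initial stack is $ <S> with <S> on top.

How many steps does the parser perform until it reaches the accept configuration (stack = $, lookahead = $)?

step 1: stack=$ <S>  input=t u t u $  — expand <S> -> <L> t <E> <S>
step 2: stack=$ <S> <E> t <L>  input=t u t u $  — expand <L> -> λ
step 3: stack=$ <S> <E> t  input=t u t u $  — match t
step 4: stack=$ <S> <E>  input=u t u $  — expand <E> -> <L> u
step 5: stack=$ <S> u <L>  input=u t u $  — expand <L> -> λ
step 6: stack=$ <S> u  input=u t u $  — match u
step 7: stack=$ <S>  input=t u $  — expand <S> -> <L> t <E> <S>
step 8: stack=$ <S> <E> t <L>  input=t u $  — expand <L> -> λ
step 9: stack=$ <S> <E> t  input=t u $  — match t
step 10: stack=$ <S> <E>  input=u $  — expand <E> -> <L> u
step 11: stack=$ <S> u <L>  input=u $  — expand <L> -> λ
step 12: stack=$ <S> u  input=u $  — match u
step 13: stack=$ <S>  input=$  — expand <S> -> λ
Accept reached after 13 steps.

13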